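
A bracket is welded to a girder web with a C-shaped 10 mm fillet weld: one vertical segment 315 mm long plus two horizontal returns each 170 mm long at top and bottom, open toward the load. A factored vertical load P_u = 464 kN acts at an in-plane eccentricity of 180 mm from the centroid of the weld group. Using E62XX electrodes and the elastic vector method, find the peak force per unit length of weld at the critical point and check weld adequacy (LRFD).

E62XX → F_EXX = 620 MPa.
Total weld length L_w = 655 mm. Treat welds as unit-width lines.
Centroid: x̄ = 2×170×85 / 655 = 44.12 mm from the vertical weld.
Polar moment about centroid: J = I_x + I_y = [315³/12 + 2×170×157.5²] + [315×44.12² + 2(170³/12 + 170×40.88²)] = 13040000 mm³.
Direct shear f_v = P/L_w = 464×10³ / 655 = 708.4 N/mm (vertical).
Torsion M = P·e = 464×10³ × 180 = 83520000 N·mm.
Critical point at (x, y) = (125.9, 157.5) from centroid. f_tx = M·y/J = 1009 N/mm; f_ty = M·x/J = 806.3 N/mm.
Resultant f_max = √[f_tx² + (f_v + f_ty)²] = √[1009² + (708.4 + 806.3)²] = 1820 N/mm.
Capacity per unit length: φr_n = 0.75 × 0.6 × 620 × (0.707 × 10) = 1973 N/mm.
1820 ≤ 1973 → adequate.

f_max ≈ 1820 N/mm; adequate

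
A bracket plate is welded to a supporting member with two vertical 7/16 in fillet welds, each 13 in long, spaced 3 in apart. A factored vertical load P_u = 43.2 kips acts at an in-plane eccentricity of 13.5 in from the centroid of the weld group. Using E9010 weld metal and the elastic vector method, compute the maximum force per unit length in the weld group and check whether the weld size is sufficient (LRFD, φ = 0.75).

E90XX → F_EXX = 90 ksi.
Total weld length L_w = 26 in. Treat welds as unit-width lines.
Polar moment about centroid: J = 2[d³/12 + d(b/2)²] = 2[13³/12 + 13×1.5²] = 424.7 in³.
Direct shear f_v = P/L_w = 43.2 / 26 = 1.662 kip/in (vertical).
Torsion M = P·e = 43.2 × 13.5 = 583.2 kip·in.
Critical point at (x, y) = (1.5, 6.5) from centroid. f_tx = M·y/J = 8.927 kip/in; f_ty = M·x/J = 2.06 kip/in.
Resultant f_max = √[f_tx² + (f_v + f_ty)²] = √[8.927² + (1.662 + 2.06)²] = 9.671 kip/in.
Capacity per unit length: φr_n = 0.75 × 0.6 × 90 × (0.707 × 0.4375) = 12.53 kip/in.
9.671 ≤ 12.53 → adequate.

f_max ≈ 9.67 kip/in; adequate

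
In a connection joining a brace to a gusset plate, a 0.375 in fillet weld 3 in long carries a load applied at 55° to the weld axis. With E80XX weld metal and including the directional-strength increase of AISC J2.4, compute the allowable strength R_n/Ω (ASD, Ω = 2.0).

R_n/Ω ≈ 26.2 kip

E80XX → F_EXX = 80 ksi.
t_e = 0.707 × 0.375 = 0.2651 in; A_we = 0.2651 × 3 = 0.7954 in².
Directional factor: 1.0 + 0.5 sin^1.5(55°) = 1.371.
F_nw = 0.6 × 80 × 1.371 = 65.79 ksi.
R_n/Ω = (65.79 × 0.7954) / 2.0 = 26.17 kip.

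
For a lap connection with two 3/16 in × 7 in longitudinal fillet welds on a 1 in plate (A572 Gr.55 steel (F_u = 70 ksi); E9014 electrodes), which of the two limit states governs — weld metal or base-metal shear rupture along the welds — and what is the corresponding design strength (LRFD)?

φR_n ≈ 75.2 kip (weld metal governs)

E90XX → F_EXX = 90 ksi.
t_e = 0.707 × 0.1875 = 0.1326 in; L = 14 in.
Weld metal: φR_n = 0.75 × 0.6 × 90 × 0.1326 × 14 = 75.16 kip.
Base metal (shear rupture): φR_n = 0.75 × 0.6 × 70 × 1 × 14 = 441 kip.
Governing: weld metal.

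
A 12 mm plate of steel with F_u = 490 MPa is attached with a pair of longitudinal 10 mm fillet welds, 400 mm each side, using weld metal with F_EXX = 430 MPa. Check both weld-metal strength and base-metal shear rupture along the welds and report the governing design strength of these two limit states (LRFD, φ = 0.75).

φR_n ≈ 1090 kN (weld metal governs)

t_e = 0.707 × 10 = 7.07 mm; L = 800 mm.
Weld metal: φR_n = 0.75 × 0.6 × 430 × 7.07 × 800 × 10⁻³ = 1094 kN.
Base metal (shear rupture): φR_n = 0.75 × 0.6 × 490 × 12 × 800 × 10⁻³ = 2117 kN.
Governing: weld metal.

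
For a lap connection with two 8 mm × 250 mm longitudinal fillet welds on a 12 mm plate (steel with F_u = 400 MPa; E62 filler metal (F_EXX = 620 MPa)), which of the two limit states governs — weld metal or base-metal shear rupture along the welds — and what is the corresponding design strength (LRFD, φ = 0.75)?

t_e = 0.707 × 8 = 5.656 mm; L = 500 mm.
Weld metal: φR_n = 0.75 × 0.6 × 620 × 5.656 × 500 × 10⁻³ = 789 kN.
Base metal (shear rupture): φR_n = 0.75 × 0.6 × 400 × 12 × 500 × 10⁻³ = 1080 kN.
Governing: weld metal.

φR_n ≈ 789 kN (weld metal governs)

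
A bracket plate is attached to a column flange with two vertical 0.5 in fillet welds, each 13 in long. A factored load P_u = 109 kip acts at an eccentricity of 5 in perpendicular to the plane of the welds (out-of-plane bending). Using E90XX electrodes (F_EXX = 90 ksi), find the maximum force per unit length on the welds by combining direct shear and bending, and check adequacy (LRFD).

f_max ≈ 10.5 kip/in; adequate

L_w = 2 × 13 = 26 in; section modulus (unit throat) S = 2 × L²/6 = 56.33 in².
Direct shear f_v = P/L_w = 109/26 = 4.192 kip/in.
Moment M = P × e = 109 × 5 = 545 kip·in; bending f_b = M/S = 9.675 kip/in.
f_max = √(f_v² + f_b²) = √(4.192² + 9.675²) = 10.54 kip/in.
φr_n = 0.75 × 0.6 × 90 × (0.707 × 0.5) = 14.32 kip/in → adequate.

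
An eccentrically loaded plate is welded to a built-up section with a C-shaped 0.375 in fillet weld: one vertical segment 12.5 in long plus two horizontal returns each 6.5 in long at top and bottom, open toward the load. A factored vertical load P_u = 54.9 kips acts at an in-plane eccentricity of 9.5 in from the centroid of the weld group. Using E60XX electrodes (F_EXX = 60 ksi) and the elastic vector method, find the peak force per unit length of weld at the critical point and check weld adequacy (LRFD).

f_max ≈ 6.8 kip/in; adequate

Total weld length L_w = 25.5 in. Treat welds as unit-width lines.
Centroid: x̄ = 2×6.5×3.25 / 25.5 = 1.657 in from the vertical weld.
Polar moment about centroid: J = I_x + I_y = [12.5³/12 + 2×6.5×6.25²] + [12.5×1.657² + 2(6.5³/12 + 6.5×1.593²)] = 783.7 in³.
Direct shear f_v = P/L_w = 54.9 / 25.5 = 2.153 kip/in (vertical).
Torsion M = P·e = 54.9 × 9.5 = 521.55 kip·in.
Critical point at (x, y) = (4.843, 6.25) from centroid. f_tx = M·y/J = 4.16 kip/in; f_ty = M·x/J = 3.223 kip/in.
Resultant f_max = √[f_tx² + (f_v + f_ty)²] = √[4.16² + (2.153 + 3.223)²] = 6.798 kip/in.
Capacity per unit length: φr_n = 0.75 × 0.6 × 60 × (0.707 × 0.375) = 7.158 kip/in.
6.798 ≤ 7.158 → adequate.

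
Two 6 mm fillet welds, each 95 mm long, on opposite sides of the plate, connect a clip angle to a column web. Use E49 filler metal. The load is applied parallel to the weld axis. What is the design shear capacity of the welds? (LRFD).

φR_n ≈ 178 kN

E49XX → F_EXX = 490 MPa.
Effective throat t_e = 0.707 × 6 = 4.242 mm.
Total length L = 190 mm; A_we = 4.242 × 190 = 806 mm².
F_nw = 0.6 F_EXX = 0.6 × 490 = 294 MPa.
φR_n = 0.75 × 294 × 806 × 10⁻³ = 177.7 kN.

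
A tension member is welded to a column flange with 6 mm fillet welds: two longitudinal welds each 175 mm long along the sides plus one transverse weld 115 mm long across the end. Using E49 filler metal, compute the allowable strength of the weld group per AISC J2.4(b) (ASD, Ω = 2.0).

E49XX → F_EXX = 490 MPa.
t_e = 0.707 × 6 = 4.242 mm.
R_nwl = 0.6 × 490 × 4.242 × 350 × 10⁻³ = 436.5 kN (longitudinal, 2 welds).
R_nwt = 0.6 × 490 × 4.242 × 115 × 10⁻³ = 143.4 kN (transverse, base value).
(i) R_nwl + R_nwt = 579.9 kN; (ii) 0.85 R_nwl + 1.5 R_nwt = 586.2 kN.
R_n = max = 586.2 kN [governs: (ii)]; R_n/Ω = 293.1 kN.

R_n/Ω ≈ 293 kN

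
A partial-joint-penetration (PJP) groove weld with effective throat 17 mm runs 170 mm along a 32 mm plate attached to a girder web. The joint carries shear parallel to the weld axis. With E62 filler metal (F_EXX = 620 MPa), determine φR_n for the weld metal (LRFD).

φR_n ≈ 806 kN

Effective throat (given) t_e = 17 mm.
A_we = 17 × 170 = 2890 mm².
F_nw = 0.6 F_EXX = 372 MPa.
φR_n = 0.75 × 372 × 2890 × 10⁻³ = 806.3 kN.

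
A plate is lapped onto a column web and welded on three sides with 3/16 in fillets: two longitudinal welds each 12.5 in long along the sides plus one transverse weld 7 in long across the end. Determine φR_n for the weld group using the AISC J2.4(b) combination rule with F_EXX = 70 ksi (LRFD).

t_e = 0.707 × 0.1875 = 0.1326 in.
R_nwl = 0.6 × 70 × 0.1326 × 25 = 139.2 kip (longitudinal, 2 welds).
R_nwt = 0.6 × 70 × 0.1326 × 7 = 38.97 kip (transverse, base value).
(i) R_nwl + R_nwt = 178.2 kip; (ii) 0.85 R_nwl + 1.5 R_nwt = 176.8 kip.
R_n = max = 178.2 kip [governs: (i)]; φR_n = 133.6 kip.

φR_n ≈ 134 kip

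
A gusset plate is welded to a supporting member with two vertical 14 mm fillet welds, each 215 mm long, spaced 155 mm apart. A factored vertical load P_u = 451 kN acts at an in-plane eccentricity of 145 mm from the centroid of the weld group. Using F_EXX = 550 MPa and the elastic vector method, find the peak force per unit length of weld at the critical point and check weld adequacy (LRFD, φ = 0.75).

f_max ≈ 2790 N/mm; NOT adequate

Total weld length L_w = 430 mm. Treat welds as unit-width lines.
Polar moment about centroid: J = 2[d³/12 + d(b/2)²] = 2[215³/12 + 215×77.5²] = 4239000 mm³.
Direct shear f_v = P/L_w = 451×10³ / 430 = 1049 N/mm (vertical).
Torsion M = P·e = 451×10³ × 145 = 65395000 N·mm.
Critical point at (x, y) = (77.5, 107.5) from centroid. f_tx = M·y/J = 1658 N/mm; f_ty = M·x/J = 1196 N/mm.
Resultant f_max = √[f_tx² + (f_v + f_ty)²] = √[1658² + (1049 + 1196)²] = 2791 N/mm.
Capacity per unit length: φr_n = 0.75 × 0.6 × 550 × (0.707 × 14) = 2450 N/mm.
2791 > 2450 → NOT adequate.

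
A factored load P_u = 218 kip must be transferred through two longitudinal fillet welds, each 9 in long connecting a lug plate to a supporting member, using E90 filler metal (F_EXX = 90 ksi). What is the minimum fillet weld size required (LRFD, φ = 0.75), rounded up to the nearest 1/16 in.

w = 7/16 in

Total weld length L = 18 in.
Required throat t_e = P_u / (φ × 0.6 F_EXX × L) = 218 / (0.75 × 0.6 × 90 × 18) = 0.299 in.
Required leg w = t_e / 0.707 = 0.423 in → use 7/16 in.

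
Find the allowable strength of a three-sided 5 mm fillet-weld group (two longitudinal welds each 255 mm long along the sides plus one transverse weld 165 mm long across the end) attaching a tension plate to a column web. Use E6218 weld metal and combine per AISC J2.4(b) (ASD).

R_n/Ω ≈ 448 kN

E62XX → F_EXX = 620 MPa.
t_e = 0.707 × 5 = 3.535 mm.
R_nwl = 0.6 × 620 × 3.535 × 510 × 10⁻³ = 670.7 kN (longitudinal, 2 welds).
R_nwt = 0.6 × 620 × 3.535 × 165 × 10⁻³ = 217 kN (transverse, base value).
(i) R_nwl + R_nwt = 887.6 kN; (ii) 0.85 R_nwl + 1.5 R_nwt = 895.5 kN.
R_n = max = 895.5 kN [governs: (ii)]; R_n/Ω = 447.8 kN.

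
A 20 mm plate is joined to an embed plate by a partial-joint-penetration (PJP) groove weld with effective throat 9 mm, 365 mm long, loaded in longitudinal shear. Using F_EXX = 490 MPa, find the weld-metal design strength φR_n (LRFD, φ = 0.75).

Effective throat (given) t_e = 9 mm.
A_we = 9 × 365 = 3285 mm².
F_nw = 0.6 F_EXX = 294 MPa.
φR_n = 0.75 × 294 × 3285 × 10⁻³ = 724.3 kN.

φR_n ≈ 724 kN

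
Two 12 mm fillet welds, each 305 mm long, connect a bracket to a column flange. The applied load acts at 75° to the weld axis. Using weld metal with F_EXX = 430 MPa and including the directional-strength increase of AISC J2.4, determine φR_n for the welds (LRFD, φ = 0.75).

φR_n ≈ 1480 kN

t_e = 0.707 × 12 = 8.484 mm; A_we = 8.484 × 610 = 5175 mm².
Directional factor: 1.0 + 0.5 sin^1.5(75°) = 1.475.
F_nw = 0.6 × 430 × 1.475 = 380.5 MPa.
φR_n = 0.75 × 380.5 × 5175 × 10⁻³ = 1477 kN.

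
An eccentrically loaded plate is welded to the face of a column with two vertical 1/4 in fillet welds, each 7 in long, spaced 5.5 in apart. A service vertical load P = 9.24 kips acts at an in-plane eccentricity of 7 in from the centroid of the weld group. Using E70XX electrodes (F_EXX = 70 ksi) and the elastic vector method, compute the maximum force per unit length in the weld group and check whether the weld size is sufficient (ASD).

Total weld length L_w = 14 in. Treat welds as unit-width lines.
Polar moment about centroid: J = 2[d³/12 + d(b/2)²] = 2[7³/12 + 7×2.75²] = 163 in³.
Direct shear f_v = P/L_w = 9.24 / 14 = 0.66 kip/in (vertical).
Torsion M = P·e = 9.24 × 7 = 64.68 kip·in.
Critical point at (x, y) = (2.75, 3.5) from centroid. f_tx = M·y/J = 1.388 kip/in; f_ty = M·x/J = 1.091 kip/in.
Resultant f_max = √[f_tx² + (f_v + f_ty)²] = √[1.388² + (0.66 + 1.091)²] = 2.235 kip/in.
Capacity per unit length: r_n/Ω = (1/2.0) × 0.6 × 70 × (0.707 × 0.25) = 3.712 kip/in.
2.235 ≤ 3.712 → adequate.

f_max ≈ 2.23 kip/in; adequate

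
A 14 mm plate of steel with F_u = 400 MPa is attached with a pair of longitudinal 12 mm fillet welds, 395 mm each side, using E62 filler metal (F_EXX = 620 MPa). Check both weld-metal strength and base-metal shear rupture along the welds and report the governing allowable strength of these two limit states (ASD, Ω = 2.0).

R_n/Ω ≈ 1250 kN (weld metal governs)

t_e = 0.707 × 12 = 8.484 mm; L = 790 mm.
Weld metal: R_n/Ω = (1/2.0) × 0.6 × 620 × 8.484 × 790 × 10⁻³ = 1247 kN.
Base metal (shear rupture): R_n/Ω = (1/2.0) × 0.6 × 400 × 14 × 790 × 10⁻³ = 1327 kN.
Governing: weld metal.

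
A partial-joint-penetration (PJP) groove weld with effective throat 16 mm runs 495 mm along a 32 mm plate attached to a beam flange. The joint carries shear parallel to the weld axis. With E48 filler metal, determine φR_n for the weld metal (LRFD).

φR_n ≈ 1710 kN

E48XX → F_EXX = 480 MPa.
Effective throat (given) t_e = 16 mm.
A_we = 16 × 495 = 7920 mm².
F_nw = 0.6 F_EXX = 288 MPa.
φR_n = 0.75 × 288 × 7920 × 10⁻³ = 1711 kN.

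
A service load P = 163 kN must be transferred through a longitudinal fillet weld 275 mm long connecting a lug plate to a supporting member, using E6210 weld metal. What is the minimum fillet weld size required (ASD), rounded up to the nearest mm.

E62XX → F_EXX = 620 MPa.
Total weld length L = 275 mm.
Required throat t_e = P × Ω / (0.6 F_EXX × L) = 163 × 2.0 / (0.6 × 620 × 275 × 10⁻³) = 3.187 mm.
Required leg w = t_e / 0.707 = 4.507 mm → use 5 mm.

w = 5 mm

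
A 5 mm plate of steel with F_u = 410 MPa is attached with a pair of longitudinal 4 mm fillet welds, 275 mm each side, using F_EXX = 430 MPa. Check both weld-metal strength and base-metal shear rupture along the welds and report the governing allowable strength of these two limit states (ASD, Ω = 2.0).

t_e = 0.707 × 4 = 2.828 mm; L = 550 mm.
Weld metal: R_n/Ω = (1/2.0) × 0.6 × 430 × 2.828 × 550 × 10⁻³ = 200.6 kN.
Base metal (shear rupture): R_n/Ω = (1/2.0) × 0.6 × 410 × 5 × 550 × 10⁻³ = 338.2 kN.
Governing: weld metal.

R_n/Ω ≈ 201 kN (weld metal governs)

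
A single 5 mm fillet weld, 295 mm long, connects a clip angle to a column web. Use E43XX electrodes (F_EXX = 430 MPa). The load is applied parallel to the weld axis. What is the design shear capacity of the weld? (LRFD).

Effective throat t_e = 0.707 × 5 = 3.535 mm.
Total length L = 295 mm; A_we = 3.535 × 295 = 1043 mm².
F_nw = 0.6 F_EXX = 0.6 × 430 = 258 MPa.
φR_n = 0.75 × 258 × 1043 × 10⁻³ = 201.8 kN.

φR_n ≈ 202 kN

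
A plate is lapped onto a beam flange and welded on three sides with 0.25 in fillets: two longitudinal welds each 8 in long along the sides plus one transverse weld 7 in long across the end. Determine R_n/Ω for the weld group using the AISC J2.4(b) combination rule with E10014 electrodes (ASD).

E100XX → F_EXX = 100 ksi.
t_e = 0.707 × 0.25 = 0.1767 in.
R_nwl = 0.6 × 100 × 0.1767 × 16 = 169.7 kips (longitudinal, 2 welds).
R_nwt = 0.6 × 100 × 0.1767 × 7 = 74.23 kips (transverse, base value).
(i) R_nwl + R_nwt = 243.9 kips; (ii) 0.85 R_nwl + 1.5 R_nwt = 255.6 kips.
R_n = max = 255.6 kips [governs: (ii)]; R_n/Ω = 127.8 kips.

R_n/Ω ≈ 128 kips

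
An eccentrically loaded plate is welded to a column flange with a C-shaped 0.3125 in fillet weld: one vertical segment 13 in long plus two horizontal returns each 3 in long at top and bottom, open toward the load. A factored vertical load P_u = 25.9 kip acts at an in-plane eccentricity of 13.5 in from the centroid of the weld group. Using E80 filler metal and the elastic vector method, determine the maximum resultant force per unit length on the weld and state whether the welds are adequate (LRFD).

f_max ≈ 6.04 kip/in; adequate

E80XX → F_EXX = 80 ksi.
Total weld length L_w = 19 in. Treat welds as unit-width lines.
Centroid: x̄ = 2×3×1.5 / 19 = 0.4737 in from the vertical weld.
Polar moment about centroid: J = I_x + I_y = [13³/12 + 2×3×6.5²] + [13×0.4737² + 2(3³/12 + 3×1.026²)] = 450.3 in³.
Direct shear f_v = P/L_w = 25.9 / 19 = 1.363 kip/in (vertical).
Torsion M = P·e = 25.9 × 13.5 = 349.65 kip·in.
Critical point at (x, y) = (2.526, 6.5) from centroid. f_tx = M·y/J = 5.047 kip/in; f_ty = M·x/J = 1.962 kip/in.
Resultant f_max = √[f_tx² + (f_v + f_ty)²] = √[5.047² + (1.363 + 1.962)²] = 6.044 kip/in.
Capacity per unit length: φr_n = 0.75 × 0.6 × 80 × (0.707 × 0.3125) = 7.954 kip/in.
6.044 ≤ 7.954 → adequate.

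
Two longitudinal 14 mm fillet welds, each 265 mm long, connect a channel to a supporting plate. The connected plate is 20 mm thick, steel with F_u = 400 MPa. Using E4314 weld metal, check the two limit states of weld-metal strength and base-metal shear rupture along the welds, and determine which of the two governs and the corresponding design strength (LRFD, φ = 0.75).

E43XX → F_EXX = 430 MPa.
t_e = 0.707 × 14 = 9.898 mm; L = 530 mm.
Weld metal: φR_n = 0.75 × 0.6 × 430 × 9.898 × 530 × 10⁻³ = 1015 kN.
Base metal (shear rupture): φR_n = 0.75 × 0.6 × 400 × 20 × 530 × 10⁻³ = 1908 kN.
Governing: weld metal.

φR_n ≈ 1020 kN (weld metal governs)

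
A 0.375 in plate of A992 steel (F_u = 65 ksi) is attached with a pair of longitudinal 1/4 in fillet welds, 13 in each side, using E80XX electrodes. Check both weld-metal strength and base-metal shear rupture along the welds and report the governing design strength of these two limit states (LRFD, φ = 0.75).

E80XX → F_EXX = 80 ksi.
t_e = 0.707 × 0.25 = 0.1767 in; L = 26 in.
Weld metal: φR_n = 0.75 × 0.6 × 80 × 0.1767 × 26 = 165.4 kip.
Base metal (shear rupture): φR_n = 0.75 × 0.6 × 65 × 0.375 × 26 = 285.2 kip.
Governing: weld metal.

φR_n ≈ 165 kip (weld metal governs)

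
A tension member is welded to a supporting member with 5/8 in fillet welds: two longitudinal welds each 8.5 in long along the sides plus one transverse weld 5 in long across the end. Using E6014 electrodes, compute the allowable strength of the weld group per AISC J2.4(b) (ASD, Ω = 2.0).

R_n/Ω ≈ 175 kip

E60XX → F_EXX = 60 ksi.
t_e = 0.707 × 0.625 = 0.4419 in.
R_nwl = 0.6 × 60 × 0.4419 × 17 = 270.4 kip (longitudinal, 2 welds).
R_nwt = 0.6 × 60 × 0.4419 × 5 = 79.54 kip (transverse, base value).
(i) R_nwl + R_nwt = 350 kip; (ii) 0.85 R_nwl + 1.5 R_nwt = 349.2 kip.
R_n = max = 350 kip [governs: (i)]; R_n/Ω = 175 kip.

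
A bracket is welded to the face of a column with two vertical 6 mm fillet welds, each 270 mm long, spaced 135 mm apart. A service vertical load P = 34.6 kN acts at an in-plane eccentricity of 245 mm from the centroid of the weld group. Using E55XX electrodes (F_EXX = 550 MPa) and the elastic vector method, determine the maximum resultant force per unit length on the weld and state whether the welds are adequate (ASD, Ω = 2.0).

f_max ≈ 258 N/mm; adequate

Total weld length L_w = 540 mm. Treat welds as unit-width lines.
Polar moment about centroid: J = 2[d³/12 + d(b/2)²] = 2[270³/12 + 270×67.5²] = 5741000 mm³.
Direct shear f_v = P/L_w = 34.6×10³ / 540 = 64.07 N/mm (vertical).
Torsion M = P·e = 34.6×10³ × 245 = 8477000 N·mm.
Critical point at (x, y) = (67.5, 135) from centroid. f_tx = M·y/J = 199.3 N/mm; f_ty = M·x/J = 99.67 N/mm.
Resultant f_max = √[f_tx² + (f_v + f_ty)²] = √[199.3² + (64.07 + 99.67)²] = 258 N/mm.
Capacity per unit length: r_n/Ω = (1/2.0) × 0.6 × 550 × (0.707 × 6) = 699.9 N/mm.
258 ≤ 699.9 → adequate.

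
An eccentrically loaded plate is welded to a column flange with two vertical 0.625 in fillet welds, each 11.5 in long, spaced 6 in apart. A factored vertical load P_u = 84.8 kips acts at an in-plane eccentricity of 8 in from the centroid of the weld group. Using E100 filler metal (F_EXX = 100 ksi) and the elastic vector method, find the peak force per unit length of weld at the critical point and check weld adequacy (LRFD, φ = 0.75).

f_max ≈ 11.7 kip/in; adequate

Total weld length L_w = 23 in. Treat welds as unit-width lines.
Polar moment about centroid: J = 2[d³/12 + d(b/2)²] = 2[11.5³/12 + 11.5×3²] = 460.5 in³.
Direct shear f_v = P/L_w = 84.8 / 23 = 3.687 kip/in (vertical).
Torsion M = P·e = 84.8 × 8 = 678.4 kip·in.
Critical point at (x, y) = (3, 5.75) from centroid. f_tx = M·y/J = 8.471 kip/in; f_ty = M·x/J = 4.42 kip/in.
Resultant f_max = √[f_tx² + (f_v + f_ty)²] = √[8.471² + (3.687 + 4.42)²] = 11.73 kip/in.
Capacity per unit length: φr_n = 0.75 × 0.6 × 100 × (0.707 × 0.625) = 19.88 kip/in.
11.73 ≤ 19.88 → adequate.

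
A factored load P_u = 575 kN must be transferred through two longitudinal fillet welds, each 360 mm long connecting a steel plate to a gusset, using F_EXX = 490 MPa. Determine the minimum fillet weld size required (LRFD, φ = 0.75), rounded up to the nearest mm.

Total weld length L = 720 mm.
Required throat t_e = P_u / (φ × 0.6 F_EXX × L) = 575 / (0.75 × 0.6 × 490 × 720 × 10⁻³) = 3.622 mm.
Required leg w = t_e / 0.707 = 5.123 mm → use 6 mm.

w = 6 mm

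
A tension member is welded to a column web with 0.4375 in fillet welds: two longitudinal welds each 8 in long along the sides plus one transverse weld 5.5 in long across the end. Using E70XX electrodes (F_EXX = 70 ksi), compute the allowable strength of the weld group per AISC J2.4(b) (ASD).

t_e = 0.707 × 0.4375 = 0.3093 in.
R_nwl = 0.6 × 70 × 0.3093 × 16 = 207.9 kip (longitudinal, 2 welds).
R_nwt = 0.6 × 70 × 0.3093 × 5.5 = 71.45 kip (transverse, base value).
(i) R_nwl + R_nwt = 279.3 kip; (ii) 0.85 R_nwl + 1.5 R_nwt = 283.9 kip.
R_n = max = 283.9 kip [governs: (ii)]; R_n/Ω = 141.9 kip.

R_n/Ω ≈ 142 kip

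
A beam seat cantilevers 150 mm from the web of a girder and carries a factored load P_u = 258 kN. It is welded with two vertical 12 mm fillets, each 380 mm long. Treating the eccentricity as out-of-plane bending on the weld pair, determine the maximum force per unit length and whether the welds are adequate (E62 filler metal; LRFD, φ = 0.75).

f_max ≈ 873 N/mm; adequate

E62XX → F_EXX = 620 MPa.
L_w = 2 × 380 = 760 mm; section modulus (unit throat) S = 2 × L²/6 = 48130 mm².
Direct shear f_v = P/L_w = 258×10³/760 = 339.5 N/mm.
Moment M = P × e = 258×10³ × 150 = 38700000 N·mm; bending f_b = M/S = 804 N/mm.
f_max = √(f_v² + f_b²) = √(339.5² + 804²) = 872.7 N/mm.
φr_n = 0.75 × 0.6 × 620 × (0.707 × 12) = 2367 N/mm → adequate.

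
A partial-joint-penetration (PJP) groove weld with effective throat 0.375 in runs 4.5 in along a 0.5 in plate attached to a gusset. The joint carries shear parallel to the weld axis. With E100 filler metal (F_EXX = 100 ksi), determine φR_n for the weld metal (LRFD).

φR_n ≈ 75.9 kips

Effective throat (given) t_e = 0.375 in.
A_we = 0.375 × 4.5 = 1.688 in².
F_nw = 0.6 F_EXX = 60 ksi.
φR_n = 0.75 × 60 × 1.688 = 75.94 kips.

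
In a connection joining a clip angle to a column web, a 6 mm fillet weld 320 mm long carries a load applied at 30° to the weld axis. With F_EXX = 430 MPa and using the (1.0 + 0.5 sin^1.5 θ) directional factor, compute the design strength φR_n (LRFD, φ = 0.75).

φR_n ≈ 309 kN

t_e = 0.707 × 6 = 4.242 mm; A_we = 4.242 × 320 = 1357 mm².
Directional factor: 1.0 + 0.5 sin^1.5(30°) = 1.177.
F_nw = 0.6 × 430 × 1.177 = 303.6 MPa.
φR_n = 0.75 × 303.6 × 1357 × 10⁻³ = 309.1 kN.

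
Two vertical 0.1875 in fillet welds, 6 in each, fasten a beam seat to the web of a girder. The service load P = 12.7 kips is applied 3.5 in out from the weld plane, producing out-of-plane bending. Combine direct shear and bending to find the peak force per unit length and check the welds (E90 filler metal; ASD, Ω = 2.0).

f_max ≈ 3.85 kip/in; NOT adequate

E90XX → F_EXX = 90 ksi.
L_w = 2 × 6 = 12 in; section modulus (unit throat) S = 2 × L²/6 = 12 in².
Direct shear f_v = P/L_w = 12.7/12 = 1.058 kip/in.
Moment M = P × e = 12.7 × 3.5 = 44.45 kip·in; bending f_b = M/S = 3.704 kip/in.
f_max = √(f_v² + f_b²) = √(1.058² + 3.704²) = 3.852 kip/in.
r_n/Ω = (1/2.0) × 0.6 × 90 × (0.707 × 0.1875) = 3.579 kip/in → NOT adequate.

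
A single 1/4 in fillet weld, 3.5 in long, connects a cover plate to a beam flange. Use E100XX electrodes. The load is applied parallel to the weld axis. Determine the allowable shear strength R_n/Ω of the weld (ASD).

R_n/Ω ≈ 18.6 kip

E100XX → F_EXX = 100 ksi.
Effective throat t_e = 0.707 × 0.25 = 0.1767 in.
Total length L = 3.5 in; A_we = 0.1767 × 3.5 = 0.6186 in².
F_nw = 0.6 F_EXX = 0.6 × 100 = 60 ksi.
R_n = 60 × 0.6186 = 37.12 kip; R_n/Ω = 37.12/2.0 = 18.56 kip.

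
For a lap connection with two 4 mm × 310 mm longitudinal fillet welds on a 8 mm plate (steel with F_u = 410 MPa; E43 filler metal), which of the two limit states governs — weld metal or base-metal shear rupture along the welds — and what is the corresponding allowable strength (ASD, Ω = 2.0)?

R_n/Ω ≈ 226 kN (weld metal governs)

E43XX → F_EXX = 430 MPa.
t_e = 0.707 × 4 = 2.828 mm; L = 620 mm.
Weld metal: R_n/Ω = (1/2.0) × 0.6 × 430 × 2.828 × 620 × 10⁻³ = 226.2 kN.
Base metal (shear rupture): R_n/Ω = (1/2.0) × 0.6 × 410 × 8 × 620 × 10⁻³ = 610.1 kN.
Governing: weld metal.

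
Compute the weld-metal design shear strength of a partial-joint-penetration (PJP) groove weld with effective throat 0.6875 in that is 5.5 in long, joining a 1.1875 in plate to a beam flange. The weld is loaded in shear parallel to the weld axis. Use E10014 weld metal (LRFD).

E100XX → F_EXX = 100 ksi.
Effective throat (given) t_e = 0.6875 in.
A_we = 0.6875 × 5.5 = 3.781 in².
F_nw = 0.6 F_EXX = 60 ksi.
φR_n = 0.75 × 60 × 3.781 = 170.2 kip.

φR_n ≈ 170 kip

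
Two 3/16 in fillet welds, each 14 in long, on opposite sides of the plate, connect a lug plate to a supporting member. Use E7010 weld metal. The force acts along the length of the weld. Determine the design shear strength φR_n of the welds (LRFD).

φR_n ≈ 117 kip

E70XX → F_EXX = 70 ksi.
Effective throat t_e = 0.707 × 0.1875 = 0.1326 in.
Total length L = 28 in; A_we = 0.1326 × 28 = 3.712 in².
F_nw = 0.6 F_EXX = 0.6 × 70 = 42 ksi.
φR_n = 0.75 × 42 × 3.712 = 116.9 kip.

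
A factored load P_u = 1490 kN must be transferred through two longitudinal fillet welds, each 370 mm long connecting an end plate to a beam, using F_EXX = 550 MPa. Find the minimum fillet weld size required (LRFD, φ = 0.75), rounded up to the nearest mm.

w = 12 mm

Total weld length L = 740 mm.
Required throat t_e = P_u / (φ × 0.6 F_EXX × L) = 1490 / (0.75 × 0.6 × 550 × 740 × 10⁻³) = 8.135 mm.
Required leg w = t_e / 0.707 = 11.51 mm → use 12 mm.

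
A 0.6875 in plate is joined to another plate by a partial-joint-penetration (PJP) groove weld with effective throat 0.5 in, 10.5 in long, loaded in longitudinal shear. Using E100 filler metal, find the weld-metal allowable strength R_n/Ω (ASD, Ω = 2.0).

R_n/Ω ≈ 158 kip

E100XX → F_EXX = 100 ksi.
Effective throat (given) t_e = 0.5 in.
A_we = 0.5 × 10.5 = 5.25 in².
F_nw = 0.6 F_EXX = 60 ksi.
R_n/Ω = (60 × 5.25) / 2.0 = 157.5 kip.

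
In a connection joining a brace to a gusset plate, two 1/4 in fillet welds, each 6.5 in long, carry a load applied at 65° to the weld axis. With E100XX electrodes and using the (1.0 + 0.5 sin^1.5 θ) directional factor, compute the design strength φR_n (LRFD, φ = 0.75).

φR_n ≈ 148 kip

E100XX → F_EXX = 100 ksi.
t_e = 0.707 × 0.25 = 0.1767 in; A_we = 0.1767 × 13 = 2.298 in².
Directional factor: 1.0 + 0.5 sin^1.5(65°) = 1.431.
F_nw = 0.6 × 100 × 1.431 = 85.88 ksi.
φR_n = 0.75 × 85.88 × 2.298 = 148 kip.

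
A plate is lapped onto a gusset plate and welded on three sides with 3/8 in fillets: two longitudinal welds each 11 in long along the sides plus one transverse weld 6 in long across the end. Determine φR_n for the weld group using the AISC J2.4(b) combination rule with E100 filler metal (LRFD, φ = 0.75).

φR_n ≈ 334 kips

E100XX → F_EXX = 100 ksi.
t_e = 0.707 × 0.375 = 0.2651 in.
R_nwl = 0.6 × 100 × 0.2651 × 22 = 350 kips (longitudinal, 2 welds).
R_nwt = 0.6 × 100 × 0.2651 × 6 = 95.45 kips (transverse, base value).
(i) R_nwl + R_nwt = 445.4 kips; (ii) 0.85 R_nwl + 1.5 R_nwt = 440.6 kips.
R_n = max = 445.4 kips [governs: (i)]; φR_n = 334.1 kips.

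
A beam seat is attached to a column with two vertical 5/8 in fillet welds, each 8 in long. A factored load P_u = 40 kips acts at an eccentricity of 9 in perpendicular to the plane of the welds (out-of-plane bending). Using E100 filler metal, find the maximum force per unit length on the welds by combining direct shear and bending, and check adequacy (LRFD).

E100XX → F_EXX = 100 ksi.
L_w = 2 × 8 = 16 in; section modulus (unit throat) S = 2 × L²/6 = 21.33 in².
Direct shear f_v = P/L_w = 40/16 = 2.5 kip/in.
Moment M = P × e = 40 × 9 = 360 kip·in; bending f_b = M/S = 16.88 kip/in.
f_max = √(f_v² + f_b²) = √(2.5² + 16.88²) = 17.06 kip/in.
φr_n = 0.75 × 0.6 × 100 × (0.707 × 0.625) = 19.88 kip/in → adequate.

f_max ≈ 17.1 kip/in; adequate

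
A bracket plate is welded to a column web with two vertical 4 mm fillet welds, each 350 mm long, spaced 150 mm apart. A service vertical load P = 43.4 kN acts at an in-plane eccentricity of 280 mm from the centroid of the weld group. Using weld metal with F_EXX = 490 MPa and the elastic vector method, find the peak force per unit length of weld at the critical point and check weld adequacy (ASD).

f_max ≈ 240 N/mm; adequate

Total weld length L_w = 700 mm. Treat welds as unit-width lines.
Polar moment about centroid: J = 2[d³/12 + d(b/2)²] = 2[350³/12 + 350×75²] = 11080000 mm³.
Direct shear f_v = P/L_w = 43.4×10³ / 700 = 62 N/mm (vertical).
Torsion M = P·e = 43.4×10³ × 280 = 12152000 N·mm.
Critical point at (x, y) = (75, 175) from centroid. f_tx = M·y/J = 191.9 N/mm; f_ty = M·x/J = 82.23 N/mm.
Resultant f_max = √[f_tx² + (f_v + f_ty)²] = √[191.9² + (62 + 82.23)²] = 240 N/mm.
Capacity per unit length: r_n/Ω = (1/2.0) × 0.6 × 490 × (0.707 × 4) = 415.7 N/mm.
240 ≤ 415.7 → adequate.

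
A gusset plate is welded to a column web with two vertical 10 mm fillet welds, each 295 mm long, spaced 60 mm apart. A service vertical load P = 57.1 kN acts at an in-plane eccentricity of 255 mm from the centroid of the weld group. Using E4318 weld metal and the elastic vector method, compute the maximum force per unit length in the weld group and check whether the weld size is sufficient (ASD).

E43XX → F_EXX = 430 MPa.
Total weld length L_w = 590 mm. Treat welds as unit-width lines.
Polar moment about centroid: J = 2[d³/12 + d(b/2)²] = 2[295³/12 + 295×30²] = 4810000 mm³.
Direct shear f_v = P/L_w = 57.1×10³ / 590 = 96.78 N/mm (vertical).
Torsion M = P·e = 57.1×10³ × 255 = 14560000 N·mm.
Critical point at (x, y) = (30, 147.5) from centroid. f_tx = M·y/J = 446.5 N/mm; f_ty = M·x/J = 90.82 N/mm.
Resultant f_max = √[f_tx² + (f_v + f_ty)²] = √[446.5² + (96.78 + 90.82)²] = 484.3 N/mm.
Capacity per unit length: r_n/Ω = (1/2.0) × 0.6 × 430 × (0.707 × 10) = 912 N/mm.
484.3 ≤ 912 → adequate.

f_max ≈ 484 N/mm; adequate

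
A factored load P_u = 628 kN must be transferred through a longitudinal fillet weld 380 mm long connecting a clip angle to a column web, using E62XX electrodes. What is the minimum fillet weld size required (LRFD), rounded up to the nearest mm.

w = 9 mm

E62XX → F_EXX = 620 MPa.
Total weld length L = 380 mm.
Required throat t_e = P_u / (φ × 0.6 F_EXX × L) = 628 / (0.75 × 0.6 × 620 × 380 × 10⁻³) = 5.923 mm.
Required leg w = t_e / 0.707 = 8.378 mm → use 9 mm.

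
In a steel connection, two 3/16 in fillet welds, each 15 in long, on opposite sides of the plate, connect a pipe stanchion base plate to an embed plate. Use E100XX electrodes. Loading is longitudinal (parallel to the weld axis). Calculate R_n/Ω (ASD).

R_n/Ω ≈ 119 kips

E100XX → F_EXX = 100 ksi.
Effective throat t_e = 0.707 × 0.1875 = 0.1326 in.
Total length L = 30 in; A_we = 0.1326 × 30 = 3.977 in².
F_nw = 0.6 F_EXX = 0.6 × 100 = 60 ksi.
R_n = 60 × 3.977 = 238.6 kips; R_n/Ω = 238.6/2.0 = 119.3 kips.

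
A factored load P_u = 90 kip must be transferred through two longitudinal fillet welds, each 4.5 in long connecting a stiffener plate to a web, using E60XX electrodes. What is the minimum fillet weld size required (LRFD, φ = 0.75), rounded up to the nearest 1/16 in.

E60XX → F_EXX = 60 ksi.
Total weld length L = 9 in.
Required throat t_e = P_u / (φ × 0.6 F_EXX × L) = 90 / (0.75 × 0.6 × 60 × 9) = 0.3704 in.
Required leg w = t_e / 0.707 = 0.5239 in → use 9/16 in.

w = 9/16 in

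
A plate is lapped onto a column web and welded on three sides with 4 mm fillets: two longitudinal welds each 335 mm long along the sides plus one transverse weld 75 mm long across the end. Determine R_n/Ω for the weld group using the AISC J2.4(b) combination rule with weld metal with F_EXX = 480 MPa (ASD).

R_n/Ω ≈ 303 kN

t_e = 0.707 × 4 = 2.828 mm.
R_nwl = 0.6 × 480 × 2.828 × 670 × 10⁻³ = 545.7 kN (longitudinal, 2 welds).
R_nwt = 0.6 × 480 × 2.828 × 75 × 10⁻³ = 61.08 kN (transverse, base value).
(i) R_nwl + R_nwt = 606.8 kN; (ii) 0.85 R_nwl + 1.5 R_nwt = 555.5 kN.
R_n = max = 606.8 kN [governs: (i)]; R_n/Ω = 303.4 kN.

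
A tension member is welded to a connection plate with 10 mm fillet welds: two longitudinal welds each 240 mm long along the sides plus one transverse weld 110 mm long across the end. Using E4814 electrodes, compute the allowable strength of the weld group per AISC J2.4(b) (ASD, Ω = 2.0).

R_n/Ω ≈ 601 kN

E48XX → F_EXX = 480 MPa.
t_e = 0.707 × 10 = 7.07 mm.
R_nwl = 0.6 × 480 × 7.07 × 480 × 10⁻³ = 977.4 kN (longitudinal, 2 welds).
R_nwt = 0.6 × 480 × 7.07 × 110 × 10⁻³ = 224 kN (transverse, base value).
(i) R_nwl + R_nwt = 1201 kN; (ii) 0.85 R_nwl + 1.5 R_nwt = 1167 kN.
R_n = max = 1201 kN [governs: (i)]; R_n/Ω = 600.7 kN.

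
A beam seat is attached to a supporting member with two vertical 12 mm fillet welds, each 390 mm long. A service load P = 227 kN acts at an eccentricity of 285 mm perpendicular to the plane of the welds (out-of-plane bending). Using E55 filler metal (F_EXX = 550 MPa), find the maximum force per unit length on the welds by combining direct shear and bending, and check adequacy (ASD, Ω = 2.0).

f_max ≈ 1310 N/mm; adequate

L_w = 2 × 390 = 780 mm; section modulus (unit throat) S = 2 × L²/6 = 50700 mm².
Direct shear f_v = P/L_w = 227×10³/780 = 291 N/mm.
Moment M = P × e = 227×10³ × 285 = 64695000 N·mm; bending f_b = M/S = 1276 N/mm.
f_max = √(f_v² + f_b²) = √(291² + 1276²) = 1309 N/mm.
r_n/Ω = (1/2.0) × 0.6 × 550 × (0.707 × 12) = 1400 N/mm → adequate.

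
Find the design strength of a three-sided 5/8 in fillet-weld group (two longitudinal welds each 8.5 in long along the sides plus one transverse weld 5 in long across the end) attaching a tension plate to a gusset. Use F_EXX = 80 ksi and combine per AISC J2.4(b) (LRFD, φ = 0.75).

t_e = 0.707 × 0.625 = 0.4419 in.
R_nwl = 0.6 × 80 × 0.4419 × 17 = 360.6 kip (longitudinal, 2 welds).
R_nwt = 0.6 × 80 × 0.4419 × 5 = 106 kip (transverse, base value).
(i) R_nwl + R_nwt = 466.6 kip; (ii) 0.85 R_nwl + 1.5 R_nwt = 465.6 kip.
R_n = max = 466.6 kip [governs: (i)]; φR_n = 350 kip.

φR_n ≈ 350 kip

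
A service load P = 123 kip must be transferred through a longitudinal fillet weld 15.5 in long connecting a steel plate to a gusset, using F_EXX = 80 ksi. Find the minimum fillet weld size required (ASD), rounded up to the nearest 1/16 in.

w = 1/2 in

Total weld length L = 15.5 in.
Required throat t_e = P × Ω / (0.6 F_EXX × L) = 123 × 2.0 / (0.6 × 80 × 15.5) = 0.3306 in.
Required leg w = t_e / 0.707 = 0.4677 in → use 1/2 in.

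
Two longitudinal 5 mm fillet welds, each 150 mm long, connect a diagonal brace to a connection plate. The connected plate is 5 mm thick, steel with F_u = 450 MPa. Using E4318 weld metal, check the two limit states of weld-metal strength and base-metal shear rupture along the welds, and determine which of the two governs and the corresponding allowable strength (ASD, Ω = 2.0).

R_n/Ω ≈ 137 kN (weld metal governs)

E43XX → F_EXX = 430 MPa.
t_e = 0.707 × 5 = 3.535 mm; L = 300 mm.
Weld metal: R_n/Ω = (1/2.0) × 0.6 × 430 × 3.535 × 300 × 10⁻³ = 136.8 kN.
Base metal (shear rupture): R_n/Ω = (1/2.0) × 0.6 × 450 × 5 × 300 × 10⁻³ = 202.5 kN.
Governing: weld metal.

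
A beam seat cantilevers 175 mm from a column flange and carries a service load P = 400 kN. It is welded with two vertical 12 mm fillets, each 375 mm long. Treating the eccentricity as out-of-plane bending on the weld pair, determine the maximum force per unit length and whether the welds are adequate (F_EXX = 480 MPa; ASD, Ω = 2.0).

f_max ≈ 1590 N/mm; NOT adequate

L_w = 2 × 375 = 750 mm; section modulus (unit throat) S = 2 × L²/6 = 46880 mm².
Direct shear f_v = P/L_w = 400×10³/750 = 533.3 N/mm.
Moment M = P × e = 400×10³ × 175 = 70000000 N·mm; bending f_b = M/S = 1493 N/mm.
f_max = √(f_v² + f_b²) = √(533.3² + 1493²) = 1586 N/mm.
r_n/Ω = (1/2.0) × 0.6 × 480 × (0.707 × 12) = 1222 N/mm → NOT adequate.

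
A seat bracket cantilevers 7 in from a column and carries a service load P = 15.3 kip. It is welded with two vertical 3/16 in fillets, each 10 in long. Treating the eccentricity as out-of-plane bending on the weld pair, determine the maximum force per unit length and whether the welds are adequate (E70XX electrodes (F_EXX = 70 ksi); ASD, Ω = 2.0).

L_w = 2 × 10 = 20 in; section modulus (unit throat) S = 2 × L²/6 = 33.33 in².
Direct shear f_v = P/L_w = 15.3/20 = 0.765 kip/in.
Moment M = P × e = 15.3 × 7 = 107.1 kip·in; bending f_b = M/S = 3.213 kip/in.
f_max = √(f_v² + f_b²) = √(0.765² + 3.213²) = 3.303 kip/in.
r_n/Ω = (1/2.0) × 0.6 × 70 × (0.707 × 0.1875) = 2.784 kip/in → NOT adequate.

f_max ≈ 3.3 kip/in; NOT adequate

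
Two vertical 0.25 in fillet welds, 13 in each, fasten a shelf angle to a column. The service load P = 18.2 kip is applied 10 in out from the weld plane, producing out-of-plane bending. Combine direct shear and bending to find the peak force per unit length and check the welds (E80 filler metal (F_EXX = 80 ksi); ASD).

L_w = 2 × 13 = 26 in; section modulus (unit throat) S = 2 × L²/6 = 56.33 in².
Direct shear f_v = P/L_w = 18.2/26 = 0.7 kip/in.
Moment M = P × e = 18.2 × 10 = 182 kip·in; bending f_b = M/S = 3.231 kip/in.
f_max = √(f_v² + f_b²) = √(0.7² + 3.231²) = 3.306 kip/in.
r_n/Ω = (1/2.0) × 0.6 × 80 × (0.707 × 0.25) = 4.242 kip/in → adequate.

f_max ≈ 3.31 kip/in; adequate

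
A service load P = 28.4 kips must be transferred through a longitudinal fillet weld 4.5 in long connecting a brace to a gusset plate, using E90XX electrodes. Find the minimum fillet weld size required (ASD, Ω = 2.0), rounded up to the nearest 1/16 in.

w = 3/8 in

E90XX → F_EXX = 90 ksi.
Total weld length L = 4.5 in.
Required throat t_e = P × Ω / (0.6 F_EXX × L) = 28.4 × 2.0 / (0.6 × 90 × 4.5) = 0.2337 in.
Required leg w = t_e / 0.707 = 0.3306 in → use 3/8 in.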